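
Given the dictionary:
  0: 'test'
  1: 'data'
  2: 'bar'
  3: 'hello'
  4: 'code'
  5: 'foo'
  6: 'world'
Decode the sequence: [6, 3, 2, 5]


Look up each index in the dictionary:
  6 -> 'world'
  3 -> 'hello'
  2 -> 'bar'
  5 -> 'foo'

Decoded: "world hello bar foo"


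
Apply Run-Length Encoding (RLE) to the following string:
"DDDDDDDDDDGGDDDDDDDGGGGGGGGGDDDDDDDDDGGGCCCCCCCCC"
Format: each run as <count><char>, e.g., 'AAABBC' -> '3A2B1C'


Scanning runs left to right:
  i=0: run of 'D' x 10 -> '10D'
  i=10: run of 'G' x 2 -> '2G'
  i=12: run of 'D' x 7 -> '7D'
  i=19: run of 'G' x 9 -> '9G'
  i=28: run of 'D' x 9 -> '9D'
  i=37: run of 'G' x 3 -> '3G'
  i=40: run of 'C' x 9 -> '9C'

RLE = 10D2G7D9G9D3G9C


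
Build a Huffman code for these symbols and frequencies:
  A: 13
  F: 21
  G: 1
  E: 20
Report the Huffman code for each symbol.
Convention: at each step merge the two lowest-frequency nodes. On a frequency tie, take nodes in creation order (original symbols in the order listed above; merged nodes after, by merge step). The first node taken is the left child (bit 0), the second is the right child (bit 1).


Huffman tree construction:
Step 1: Merge G(1) + A(13) = 14
Step 2: Merge (G+A)(14) + E(20) = 34
Step 3: Merge F(21) + ((G+A)+E)(34) = 55
Read each symbol's code off the tree from the root (left child = 0, right child = 1).

Codes:
  A: 101 (length 3)
  F: 0 (length 1)
  G: 100 (length 3)
  E: 11 (length 2)
Average code length: 103/55 = 1.8727 bits/symbol


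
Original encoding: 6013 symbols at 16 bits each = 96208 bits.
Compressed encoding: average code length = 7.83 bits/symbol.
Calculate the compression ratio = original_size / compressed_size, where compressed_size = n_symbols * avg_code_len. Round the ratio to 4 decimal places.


original_size = n_symbols * orig_bits = 6013 * 16 = 96208 bits
compressed_size = n_symbols * avg_code_len = 6013 * 7.83 = 47081.79 bits
ratio = original_size / compressed_size = 96208 / 47081.79 = 2.0434

Compression ratio = 2.0434


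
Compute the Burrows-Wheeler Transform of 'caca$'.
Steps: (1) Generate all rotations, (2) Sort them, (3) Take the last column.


Rotations (sorted):
  0: $caca -> last char: a
  1: a$cac -> last char: c
  2: aca$c -> last char: c
  3: ca$ca -> last char: a
  4: caca$ -> last char: $


BWT = acca$


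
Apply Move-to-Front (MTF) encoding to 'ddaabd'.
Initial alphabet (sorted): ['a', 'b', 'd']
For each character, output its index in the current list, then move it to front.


MTF encoding:
'd': index 2 in ['a', 'b', 'd'] -> ['d', 'a', 'b']
'd': index 0 in ['d', 'a', 'b'] -> ['d', 'a', 'b']
'a': index 1 in ['d', 'a', 'b'] -> ['a', 'd', 'b']
'a': index 0 in ['a', 'd', 'b'] -> ['a', 'd', 'b']
'b': index 2 in ['a', 'd', 'b'] -> ['b', 'a', 'd']
'd': index 2 in ['b', 'a', 'd'] -> ['d', 'b', 'a']


Output: [2, 0, 1, 0, 2, 2]


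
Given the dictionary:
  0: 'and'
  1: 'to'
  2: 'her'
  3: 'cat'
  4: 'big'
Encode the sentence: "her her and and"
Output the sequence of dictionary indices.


Look up each word in the dictionary:
  'her' -> 2
  'her' -> 2
  'and' -> 0
  'and' -> 0

Encoded: [2, 2, 0, 0]


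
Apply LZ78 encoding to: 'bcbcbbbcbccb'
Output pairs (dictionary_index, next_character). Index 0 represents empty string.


LZ78 encoding steps:
Dictionary: {0: ''}
Step 1: w='' (idx 0), next='b' -> output (0, 'b'), add 'b' as idx 1
Step 2: w='' (idx 0), next='c' -> output (0, 'c'), add 'c' as idx 2
Step 3: w='b' (idx 1), next='c' -> output (1, 'c'), add 'bc' as idx 3
Step 4: w='b' (idx 1), next='b' -> output (1, 'b'), add 'bb' as idx 4
Step 5: w='bc' (idx 3), next='b' -> output (3, 'b'), add 'bcb' as idx 5
Step 6: w='c' (idx 2), next='c' -> output (2, 'c'), add 'cc' as idx 6
Step 7: w='b' (idx 1), end of input -> output (1, '')


Encoded: [(0, 'b'), (0, 'c'), (1, 'c'), (1, 'b'), (3, 'b'), (2, 'c'), (1, '')]


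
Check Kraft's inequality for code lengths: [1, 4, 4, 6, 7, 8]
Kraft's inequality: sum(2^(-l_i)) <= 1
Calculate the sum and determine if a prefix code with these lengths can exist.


Sum = 2^(-1) + 2^(-4) + 2^(-4) + 2^(-6) + 2^(-7) + 2^(-8)
    = 0.5 + 0.0625 + 0.0625 + 0.015625 + 0.0078125 + 0.00390625
    = 167/256 = 0.65234375
Since 0.65234375 <= 1, Kraft's inequality IS satisfied.
A prefix code with these lengths CAN exist.

Kraft sum = 0.65234375. Satisfied.


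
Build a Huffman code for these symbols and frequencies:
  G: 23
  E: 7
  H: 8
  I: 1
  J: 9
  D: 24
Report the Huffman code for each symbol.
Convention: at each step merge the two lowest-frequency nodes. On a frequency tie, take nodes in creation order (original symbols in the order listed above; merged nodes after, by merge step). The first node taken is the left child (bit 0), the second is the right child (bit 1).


Huffman tree construction:
Step 1: Merge I(1) + E(7) = 8
Step 2: Merge H(8) + (I+E)(8) = 16
Step 3: Merge J(9) + (H+(I+E))(16) = 25
Step 4: Merge G(23) + D(24) = 47
Step 5: Merge (J+(H+(I+E)))(25) + (G+D)(47) = 72
Read each symbol's code off the tree from the root (left child = 0, right child = 1).

Codes:
  G: 10 (length 2)
  E: 0111 (length 4)
  H: 010 (length 3)
  I: 0110 (length 4)
  J: 00 (length 2)
  D: 11 (length 2)
Average code length: 168/72 = 2.3333 bits/symbol


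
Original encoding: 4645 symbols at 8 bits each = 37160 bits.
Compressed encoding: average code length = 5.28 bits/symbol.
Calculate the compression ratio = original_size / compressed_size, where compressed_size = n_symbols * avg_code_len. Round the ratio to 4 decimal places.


original_size = n_symbols * orig_bits = 4645 * 8 = 37160 bits
compressed_size = n_symbols * avg_code_len = 4645 * 5.28 = 24525.6 bits
ratio = original_size / compressed_size = 37160 / 24525.6 = 1.5152

Compression ratio = 1.5152


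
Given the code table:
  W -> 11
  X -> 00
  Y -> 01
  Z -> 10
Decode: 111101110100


Decoding:
11 -> W
11 -> W
01 -> Y
11 -> W
01 -> Y
00 -> X


Result: WWYWYX


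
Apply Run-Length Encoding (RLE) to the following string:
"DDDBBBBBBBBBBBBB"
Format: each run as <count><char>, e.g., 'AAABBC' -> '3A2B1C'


Scanning runs left to right:
  i=0: run of 'D' x 3 -> '3D'
  i=3: run of 'B' x 13 -> '13B'

RLE = 3D13B


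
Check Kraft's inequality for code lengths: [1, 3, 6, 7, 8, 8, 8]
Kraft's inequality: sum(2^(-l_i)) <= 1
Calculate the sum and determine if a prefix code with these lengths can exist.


Sum = 2^(-1) + 2^(-3) + 2^(-6) + 2^(-7) + 2^(-8) + 2^(-8) + 2^(-8)
    = 0.5 + 0.125 + 0.015625 + 0.0078125 + 0.00390625 + 0.00390625 + 0.00390625
    = 169/256 = 0.66015625
Since 0.66015625 <= 1, Kraft's inequality IS satisfied.
A prefix code with these lengths CAN exist.

Kraft sum = 0.66015625. Satisfied.


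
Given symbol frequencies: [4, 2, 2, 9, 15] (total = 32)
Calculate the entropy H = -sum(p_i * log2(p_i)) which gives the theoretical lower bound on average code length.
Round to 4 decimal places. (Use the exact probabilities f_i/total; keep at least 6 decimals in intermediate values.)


Per-symbol terms -p_i * log2(p_i) with p_i = f_i/32:
  p = 4/32 = 0.125000: log2(p) = -3.000000, -p*log2(p) = 0.375000
  p = 2/32 = 0.062500: log2(p) = -4.000000, -p*log2(p) = 0.250000
  p = 2/32 = 0.062500: log2(p) = -4.000000, -p*log2(p) = 0.250000
  p = 9/32 = 0.281250: log2(p) = -1.830075, -p*log2(p) = 0.514709
  p = 15/32 = 0.468750: log2(p) = -1.093109, -p*log2(p) = 0.512395
H = 0.375000 + 0.250000 + 0.250000 + 0.514709 + 0.512395 = 1.902104

H = 1.9021 bits/symbol


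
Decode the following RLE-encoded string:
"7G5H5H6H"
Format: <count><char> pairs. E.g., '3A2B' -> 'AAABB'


Expanding each <count><char> pair:
  7G -> 'GGGGGGG'
  5H -> 'HHHHH'
  5H -> 'HHHHH'
  6H -> 'HHHHHH'

Decoded = GGGGGGGHHHHHHHHHHHHHHHH


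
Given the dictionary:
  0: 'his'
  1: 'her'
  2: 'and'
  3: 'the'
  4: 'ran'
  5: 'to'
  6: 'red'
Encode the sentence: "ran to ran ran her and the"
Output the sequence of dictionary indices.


Look up each word in the dictionary:
  'ran' -> 4
  'to' -> 5
  'ran' -> 4
  'ran' -> 4
  'her' -> 1
  'and' -> 2
  'the' -> 3

Encoded: [4, 5, 4, 4, 1, 2, 3]


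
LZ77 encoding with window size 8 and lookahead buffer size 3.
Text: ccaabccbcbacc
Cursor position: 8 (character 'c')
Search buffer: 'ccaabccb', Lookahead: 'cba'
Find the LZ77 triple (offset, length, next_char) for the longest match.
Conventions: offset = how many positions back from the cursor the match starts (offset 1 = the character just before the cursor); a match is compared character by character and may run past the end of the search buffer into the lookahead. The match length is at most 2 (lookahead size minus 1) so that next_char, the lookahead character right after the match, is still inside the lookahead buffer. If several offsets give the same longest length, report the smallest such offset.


Try each offset into the search buffer:
  offset=1 (pos 7, char 'b'): match length 0
  offset=2 (pos 6, char 'c'): match length 2
  offset=3 (pos 5, char 'c'): match length 1
  offset=4 (pos 4, char 'b'): match length 0
  offset=5 (pos 3, char 'a'): match length 0
  offset=6 (pos 2, char 'a'): match length 0
  offset=7 (pos 1, char 'c'): match length 1
  offset=8 (pos 0, char 'c'): match length 1
Longest match has length 2 at offset 2.
next_char = character at position 8 + 2 = 10 -> 'a'

Best match: offset=2, length=2 (matching 'cb' starting at position 6)
LZ77 triple: (2, 2, 'a')


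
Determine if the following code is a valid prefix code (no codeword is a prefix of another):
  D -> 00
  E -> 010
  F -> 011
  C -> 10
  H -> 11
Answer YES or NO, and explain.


Checking each pair (does one codeword prefix another?):
  D='00' vs E='010': no prefix
  D='00' vs F='011': no prefix
  D='00' vs C='10': no prefix
  D='00' vs H='11': no prefix
  E='010' vs D='00': no prefix
  E='010' vs F='011': no prefix
  E='010' vs C='10': no prefix
  E='010' vs H='11': no prefix
  F='011' vs D='00': no prefix
  F='011' vs E='010': no prefix
  F='011' vs C='10': no prefix
  F='011' vs H='11': no prefix
  C='10' vs D='00': no prefix
  C='10' vs E='010': no prefix
  C='10' vs F='011': no prefix
  C='10' vs H='11': no prefix
  H='11' vs D='00': no prefix
  H='11' vs E='010': no prefix
  H='11' vs F='011': no prefix
  H='11' vs C='10': no prefix
No violation found over all pairs.

YES -- this is a valid prefix code. No codeword is a prefix of any other codeword.


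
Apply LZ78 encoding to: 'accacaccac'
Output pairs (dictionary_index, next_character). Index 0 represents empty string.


LZ78 encoding steps:
Dictionary: {0: ''}
Step 1: w='' (idx 0), next='a' -> output (0, 'a'), add 'a' as idx 1
Step 2: w='' (idx 0), next='c' -> output (0, 'c'), add 'c' as idx 2
Step 3: w='c' (idx 2), next='a' -> output (2, 'a'), add 'ca' as idx 3
Step 4: w='ca' (idx 3), next='c' -> output (3, 'c'), add 'cac' as idx 4
Step 5: w='cac' (idx 4), end of input -> output (4, '')


Encoded: [(0, 'a'), (0, 'c'), (2, 'a'), (3, 'c'), (4, '')]


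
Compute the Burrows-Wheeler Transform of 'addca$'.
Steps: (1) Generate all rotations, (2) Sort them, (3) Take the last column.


Rotations (sorted):
  0: $addca -> last char: a
  1: a$addc -> last char: c
  2: addca$ -> last char: $
  3: ca$add -> last char: d
  4: dca$ad -> last char: d
  5: ddca$a -> last char: a


BWT = ac$dda


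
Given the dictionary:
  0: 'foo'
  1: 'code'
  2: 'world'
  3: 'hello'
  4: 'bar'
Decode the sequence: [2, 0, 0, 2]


Look up each index in the dictionary:
  2 -> 'world'
  0 -> 'foo'
  0 -> 'foo'
  2 -> 'world'

Decoded: "world foo foo world"


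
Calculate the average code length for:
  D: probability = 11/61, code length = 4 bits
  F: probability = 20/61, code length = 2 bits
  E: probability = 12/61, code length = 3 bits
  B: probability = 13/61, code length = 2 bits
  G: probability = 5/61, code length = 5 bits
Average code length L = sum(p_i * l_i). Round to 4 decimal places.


Weighted contributions p_i * l_i:
  D: (11/61) * 4 = 44/61
  F: (20/61) * 2 = 40/61
  E: (12/61) * 3 = 36/61
  B: (13/61) * 2 = 26/61
  G: (5/61) * 5 = 25/61
Sum = (44 + 40 + 36 + 26 + 25)/61 = 171/61

L = 171/61 = 2.8033 bits/symbol


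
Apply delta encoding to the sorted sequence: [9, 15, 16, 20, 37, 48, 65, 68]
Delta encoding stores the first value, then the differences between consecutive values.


First value: 9
Deltas:
  15 - 9 = 6
  16 - 15 = 1
  20 - 16 = 4
  37 - 20 = 17
  48 - 37 = 11
  65 - 48 = 17
  68 - 65 = 3


Delta encoded: [9, 6, 1, 4, 17, 11, 17, 3]


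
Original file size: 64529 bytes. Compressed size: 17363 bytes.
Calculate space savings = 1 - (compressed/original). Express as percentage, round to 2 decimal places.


ratio = compressed/original = 17363/64529 = 0.269073
savings = 1 - ratio = 1 - 0.269073 = 0.730927
as a percentage: 0.730927 * 100 = 73.09%

Space savings = 1 - 17363/64529 = 73.09%


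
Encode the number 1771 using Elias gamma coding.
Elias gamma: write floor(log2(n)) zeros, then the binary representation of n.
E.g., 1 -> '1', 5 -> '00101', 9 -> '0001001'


num_bits = floor(log2(1771)) + 1 = 11
leading_zeros = num_bits - 1 = 10
binary(1771) = 11011101011

Elias gamma(1771) = '0000000000' + '11011101011' = 000000000011011101011 (21 bits)


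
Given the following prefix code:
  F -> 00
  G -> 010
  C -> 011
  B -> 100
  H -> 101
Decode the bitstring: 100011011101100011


Decoding step by step:
Bits 100 -> B
Bits 011 -> C
Bits 011 -> C
Bits 101 -> H
Bits 100 -> B
Bits 011 -> C


Decoded message: BCCHBC


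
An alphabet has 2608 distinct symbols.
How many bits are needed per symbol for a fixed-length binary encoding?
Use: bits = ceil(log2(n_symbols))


log2(2608) = 11.3487
Bracket: 2^11 = 2048 < 2608 <= 2^12 = 4096
So ceil(log2(2608)) = 12

bits = ceil(log2(2608)) = ceil(11.3487) = 12 bits


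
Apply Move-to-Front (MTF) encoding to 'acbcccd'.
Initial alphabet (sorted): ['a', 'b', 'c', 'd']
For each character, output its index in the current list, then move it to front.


MTF encoding:
'a': index 0 in ['a', 'b', 'c', 'd'] -> ['a', 'b', 'c', 'd']
'c': index 2 in ['a', 'b', 'c', 'd'] -> ['c', 'a', 'b', 'd']
'b': index 2 in ['c', 'a', 'b', 'd'] -> ['b', 'c', 'a', 'd']
'c': index 1 in ['b', 'c', 'a', 'd'] -> ['c', 'b', 'a', 'd']
'c': index 0 in ['c', 'b', 'a', 'd'] -> ['c', 'b', 'a', 'd']
'c': index 0 in ['c', 'b', 'a', 'd'] -> ['c', 'b', 'a', 'd']
'd': index 3 in ['c', 'b', 'a', 'd'] -> ['d', 'c', 'b', 'a']


Output: [0, 2, 2, 1, 0, 0, 3]


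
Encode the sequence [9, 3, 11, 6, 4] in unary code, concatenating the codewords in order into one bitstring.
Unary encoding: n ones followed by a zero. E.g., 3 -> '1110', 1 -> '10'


Encode each number as n ones followed by a terminating 0:
  9 -> 1111111110 (10 bits)
  3 -> 1110 (4 bits)
  11 -> 111111111110 (12 bits)
  6 -> 1111110 (7 bits)
  4 -> 11110 (5 bits)
Total length = 10 + 4 + 12 + 7 + 5 = 38 bits.

Unary([9, 3, 11, 6, 4]) = 11111111101110111111111110111111011110 (38 bits)


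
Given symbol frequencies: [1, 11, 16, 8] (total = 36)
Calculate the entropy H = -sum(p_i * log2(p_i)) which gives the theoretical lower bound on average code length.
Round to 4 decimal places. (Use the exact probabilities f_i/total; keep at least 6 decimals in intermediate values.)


Per-symbol terms -p_i * log2(p_i) with p_i = f_i/36:
  p = 1/36 = 0.027778: log2(p) = -5.169925, -p*log2(p) = 0.143609
  p = 11/36 = 0.305556: log2(p) = -1.710493, -p*log2(p) = 0.522651
  p = 16/36 = 0.444444: log2(p) = -1.169925, -p*log2(p) = 0.519967
  p = 8/36 = 0.222222: log2(p) = -2.169925, -p*log2(p) = 0.482206
H = 0.143609 + 0.522651 + 0.519967 + 0.482206 = 1.668433

H = 1.6684 bits/symbol


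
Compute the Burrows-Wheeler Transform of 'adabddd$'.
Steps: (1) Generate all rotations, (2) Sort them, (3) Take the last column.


Rotations (sorted):
  0: $adabddd -> last char: d
  1: abddd$ad -> last char: d
  2: adabddd$ -> last char: $
  3: bddd$ada -> last char: a
  4: d$adabdd -> last char: d
  5: dabddd$a -> last char: a
  6: dd$adabd -> last char: d
  7: ddd$adab -> last char: b


BWT = dd$adadb


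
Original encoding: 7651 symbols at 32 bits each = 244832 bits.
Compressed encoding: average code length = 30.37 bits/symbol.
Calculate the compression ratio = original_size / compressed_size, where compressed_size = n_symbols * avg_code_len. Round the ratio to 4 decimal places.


original_size = n_symbols * orig_bits = 7651 * 32 = 244832 bits
compressed_size = n_symbols * avg_code_len = 7651 * 30.37 = 232360.87 bits
ratio = original_size / compressed_size = 244832 / 232360.87 = 1.0537

Compression ratio = 1.0537


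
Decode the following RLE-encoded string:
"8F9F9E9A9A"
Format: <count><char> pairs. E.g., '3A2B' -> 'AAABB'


Expanding each <count><char> pair:
  8F -> 'FFFFFFFF'
  9F -> 'FFFFFFFFF'
  9E -> 'EEEEEEEEE'
  9A -> 'AAAAAAAAA'
  9A -> 'AAAAAAAAA'

Decoded = FFFFFFFFFFFFFFFFFEEEEEEEEEAAAAAAAAAAAAAAAAAA


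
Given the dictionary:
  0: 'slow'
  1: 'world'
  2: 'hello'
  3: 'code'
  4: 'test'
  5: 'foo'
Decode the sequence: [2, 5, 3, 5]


Look up each index in the dictionary:
  2 -> 'hello'
  5 -> 'foo'
  3 -> 'code'
  5 -> 'foo'

Decoded: "hello foo code foo"


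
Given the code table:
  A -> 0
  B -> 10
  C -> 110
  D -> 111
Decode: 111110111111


Decoding:
111 -> D
110 -> C
111 -> D
111 -> D


Result: DCDD


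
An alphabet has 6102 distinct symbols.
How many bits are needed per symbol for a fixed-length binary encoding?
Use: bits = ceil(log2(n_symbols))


log2(6102) = 12.5751
Bracket: 2^12 = 4096 < 6102 <= 2^13 = 8192
So ceil(log2(6102)) = 13

bits = ceil(log2(6102)) = ceil(12.5751) = 13 bits


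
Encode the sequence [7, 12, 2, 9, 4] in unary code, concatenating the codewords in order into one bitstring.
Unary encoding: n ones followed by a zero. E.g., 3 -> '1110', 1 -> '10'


Encode each number as n ones followed by a terminating 0:
  7 -> 11111110 (8 bits)
  12 -> 1111111111110 (13 bits)
  2 -> 110 (3 bits)
  9 -> 1111111110 (10 bits)
  4 -> 11110 (5 bits)
Total length = 8 + 13 + 3 + 10 + 5 = 39 bits.

Unary([7, 12, 2, 9, 4]) = 111111101111111111110110111111111011110 (39 bits)


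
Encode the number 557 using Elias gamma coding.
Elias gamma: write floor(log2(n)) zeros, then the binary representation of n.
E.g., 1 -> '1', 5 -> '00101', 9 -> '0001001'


num_bits = floor(log2(557)) + 1 = 10
leading_zeros = num_bits - 1 = 9
binary(557) = 1000101101

Elias gamma(557) = '000000000' + '1000101101' = 0000000001000101101 (19 bits)


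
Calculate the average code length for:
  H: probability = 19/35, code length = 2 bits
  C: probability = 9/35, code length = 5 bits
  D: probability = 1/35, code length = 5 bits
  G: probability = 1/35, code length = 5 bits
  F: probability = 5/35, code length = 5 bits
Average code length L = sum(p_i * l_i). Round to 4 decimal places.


Weighted contributions p_i * l_i:
  H: (19/35) * 2 = 38/35
  C: (9/35) * 5 = 45/35
  D: (1/35) * 5 = 5/35
  G: (1/35) * 5 = 5/35
  F: (5/35) * 5 = 25/35
Sum = (38 + 45 + 5 + 5 + 25)/35 = 118/35

L = 118/35 = 3.3714 bits/symbol


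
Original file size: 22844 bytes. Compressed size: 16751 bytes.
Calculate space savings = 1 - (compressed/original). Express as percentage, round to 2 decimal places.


ratio = compressed/original = 16751/22844 = 0.733278
savings = 1 - ratio = 1 - 0.733278 = 0.266722
as a percentage: 0.266722 * 100 = 26.67%

Space savings = 1 - 16751/22844 = 26.67%


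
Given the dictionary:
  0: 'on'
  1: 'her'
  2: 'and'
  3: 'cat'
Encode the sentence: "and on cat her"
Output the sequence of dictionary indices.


Look up each word in the dictionary:
  'and' -> 2
  'on' -> 0
  'cat' -> 3
  'her' -> 1

Encoded: [2, 0, 3, 1]


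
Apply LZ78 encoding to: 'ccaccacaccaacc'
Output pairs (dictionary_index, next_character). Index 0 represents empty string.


LZ78 encoding steps:
Dictionary: {0: ''}
Step 1: w='' (idx 0), next='c' -> output (0, 'c'), add 'c' as idx 1
Step 2: w='c' (idx 1), next='a' -> output (1, 'a'), add 'ca' as idx 2
Step 3: w='c' (idx 1), next='c' -> output (1, 'c'), add 'cc' as idx 3
Step 4: w='' (idx 0), next='a' -> output (0, 'a'), add 'a' as idx 4
Step 5: w='ca' (idx 2), next='c' -> output (2, 'c'), add 'cac' as idx 5
Step 6: w='ca' (idx 2), next='a' -> output (2, 'a'), add 'caa' as idx 6
Step 7: w='cc' (idx 3), end of input -> output (3, '')


Encoded: [(0, 'c'), (1, 'a'), (1, 'c'), (0, 'a'), (2, 'c'), (2, 'a'), (3, '')]


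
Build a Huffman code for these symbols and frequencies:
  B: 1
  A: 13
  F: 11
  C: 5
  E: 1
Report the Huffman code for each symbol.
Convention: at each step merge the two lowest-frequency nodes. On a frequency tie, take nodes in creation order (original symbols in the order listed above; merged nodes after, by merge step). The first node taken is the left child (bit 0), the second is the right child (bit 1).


Huffman tree construction:
Step 1: Merge B(1) + E(1) = 2
Step 2: Merge (B+E)(2) + C(5) = 7
Step 3: Merge ((B+E)+C)(7) + F(11) = 18
Step 4: Merge A(13) + (((B+E)+C)+F)(18) = 31
Read each symbol's code off the tree from the root (left child = 0, right child = 1).

Codes:
  B: 1000 (length 4)
  A: 0 (length 1)
  F: 11 (length 2)
  C: 101 (length 3)
  E: 1001 (length 4)
Average code length: 58/31 = 1.8710 bits/symbol


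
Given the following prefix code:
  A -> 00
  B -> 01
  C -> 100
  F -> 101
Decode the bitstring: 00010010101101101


Decoding step by step:
Bits 00 -> A
Bits 01 -> B
Bits 00 -> A
Bits 101 -> F
Bits 01 -> B
Bits 101 -> F
Bits 101 -> F


Decoded message: ABAFBFF


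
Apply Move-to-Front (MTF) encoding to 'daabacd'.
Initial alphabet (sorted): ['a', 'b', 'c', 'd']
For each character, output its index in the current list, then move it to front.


MTF encoding:
'd': index 3 in ['a', 'b', 'c', 'd'] -> ['d', 'a', 'b', 'c']
'a': index 1 in ['d', 'a', 'b', 'c'] -> ['a', 'd', 'b', 'c']
'a': index 0 in ['a', 'd', 'b', 'c'] -> ['a', 'd', 'b', 'c']
'b': index 2 in ['a', 'd', 'b', 'c'] -> ['b', 'a', 'd', 'c']
'a': index 1 in ['b', 'a', 'd', 'c'] -> ['a', 'b', 'd', 'c']
'c': index 3 in ['a', 'b', 'd', 'c'] -> ['c', 'a', 'b', 'd']
'd': index 3 in ['c', 'a', 'b', 'd'] -> ['d', 'c', 'a', 'b']


Output: [3, 1, 0, 2, 1, 3, 3]


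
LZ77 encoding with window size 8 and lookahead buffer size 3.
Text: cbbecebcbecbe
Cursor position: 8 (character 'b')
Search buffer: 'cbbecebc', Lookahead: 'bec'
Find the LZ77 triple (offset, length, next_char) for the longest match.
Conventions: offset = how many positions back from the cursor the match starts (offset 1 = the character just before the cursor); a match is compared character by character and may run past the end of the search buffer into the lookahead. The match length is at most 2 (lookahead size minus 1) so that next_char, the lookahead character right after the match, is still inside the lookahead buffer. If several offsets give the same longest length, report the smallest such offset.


Try each offset into the search buffer:
  offset=1 (pos 7, char 'c'): match length 0
  offset=2 (pos 6, char 'b'): match length 1
  offset=3 (pos 5, char 'e'): match length 0
  offset=4 (pos 4, char 'c'): match length 0
  offset=5 (pos 3, char 'e'): match length 0
  offset=6 (pos 2, char 'b'): match length 2
  offset=7 (pos 1, char 'b'): match length 1
  offset=8 (pos 0, char 'c'): match length 0
Longest match has length 2 at offset 6.
next_char = character at position 8 + 2 = 10 -> 'c'

Best match: offset=6, length=2 (matching 'be' starting at position 2)
LZ77 triple: (6, 2, 'c')


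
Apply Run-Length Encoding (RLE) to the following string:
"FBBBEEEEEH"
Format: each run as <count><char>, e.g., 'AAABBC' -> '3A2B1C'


Scanning runs left to right:
  i=0: run of 'F' x 1 -> '1F'
  i=1: run of 'B' x 3 -> '3B'
  i=4: run of 'E' x 5 -> '5E'
  i=9: run of 'H' x 1 -> '1H'

RLE = 1F3B5E1H


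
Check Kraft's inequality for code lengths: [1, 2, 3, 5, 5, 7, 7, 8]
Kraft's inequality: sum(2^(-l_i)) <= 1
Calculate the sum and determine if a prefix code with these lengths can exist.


Sum = 2^(-1) + 2^(-2) + 2^(-3) + 2^(-5) + 2^(-5) + 2^(-7) + 2^(-7) + 2^(-8)
    = 0.5 + 0.25 + 0.125 + 0.03125 + 0.03125 + 0.0078125 + 0.0078125 + 0.00390625
    = 245/256 = 0.95703125
Since 0.95703125 <= 1, Kraft's inequality IS satisfied.
A prefix code with these lengths CAN exist.

Kraft sum = 0.95703125. Satisfied.


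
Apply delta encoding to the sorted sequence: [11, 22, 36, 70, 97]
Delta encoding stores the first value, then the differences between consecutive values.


First value: 11
Deltas:
  22 - 11 = 11
  36 - 22 = 14
  70 - 36 = 34
  97 - 70 = 27


Delta encoded: [11, 11, 14, 34, 27]


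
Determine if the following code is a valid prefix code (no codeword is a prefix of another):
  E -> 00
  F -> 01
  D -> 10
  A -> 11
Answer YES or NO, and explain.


Checking each pair (does one codeword prefix another?):
  E='00' vs F='01': no prefix
  E='00' vs D='10': no prefix
  E='00' vs A='11': no prefix
  F='01' vs E='00': no prefix
  F='01' vs D='10': no prefix
  F='01' vs A='11': no prefix
  D='10' vs E='00': no prefix
  D='10' vs F='01': no prefix
  D='10' vs A='11': no prefix
  A='11' vs E='00': no prefix
  A='11' vs F='01': no prefix
  A='11' vs D='10': no prefix
No violation found over all pairs.

YES -- this is a valid prefix code. No codeword is a prefix of any other codeword.


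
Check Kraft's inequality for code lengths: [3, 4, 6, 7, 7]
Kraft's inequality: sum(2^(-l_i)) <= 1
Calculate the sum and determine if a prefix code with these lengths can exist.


Sum = 2^(-3) + 2^(-4) + 2^(-6) + 2^(-7) + 2^(-7)
    = 0.125 + 0.0625 + 0.015625 + 0.0078125 + 0.0078125
    = 28/128 = 0.21875
Since 0.21875 <= 1, Kraft's inequality IS satisfied.
A prefix code with these lengths CAN exist.

Kraft sum = 0.21875. Satisfied.


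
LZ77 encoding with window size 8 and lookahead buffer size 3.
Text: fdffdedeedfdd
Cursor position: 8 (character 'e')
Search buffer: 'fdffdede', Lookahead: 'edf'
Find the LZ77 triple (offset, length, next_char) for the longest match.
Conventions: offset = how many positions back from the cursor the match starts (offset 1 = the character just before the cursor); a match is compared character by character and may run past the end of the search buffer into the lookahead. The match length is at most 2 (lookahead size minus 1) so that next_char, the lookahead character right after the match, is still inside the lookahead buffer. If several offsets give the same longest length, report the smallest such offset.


Try each offset into the search buffer:
  offset=1 (pos 7, char 'e'): match length 1
  offset=2 (pos 6, char 'd'): match length 0
  offset=3 (pos 5, char 'e'): match length 2
  offset=4 (pos 4, char 'd'): match length 0
  offset=5 (pos 3, char 'f'): match length 0
  offset=6 (pos 2, char 'f'): match length 0
  offset=7 (pos 1, char 'd'): match length 0
  offset=8 (pos 0, char 'f'): match length 0
Longest match has length 2 at offset 3.
next_char = character at position 8 + 2 = 10 -> 'f'

Best match: offset=3, length=2 (matching 'ed' starting at position 5)
LZ77 triple: (3, 2, 'f')


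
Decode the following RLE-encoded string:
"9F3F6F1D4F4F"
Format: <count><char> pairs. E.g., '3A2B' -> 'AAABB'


Expanding each <count><char> pair:
  9F -> 'FFFFFFFFF'
  3F -> 'FFF'
  6F -> 'FFFFFF'
  1D -> 'D'
  4F -> 'FFFF'
  4F -> 'FFFF'

Decoded = FFFFFFFFFFFFFFFFFFDFFFFFFFF


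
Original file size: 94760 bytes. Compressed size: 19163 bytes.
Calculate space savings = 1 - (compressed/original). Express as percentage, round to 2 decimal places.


ratio = compressed/original = 19163/94760 = 0.202227
savings = 1 - ratio = 1 - 0.202227 = 0.797773
as a percentage: 0.797773 * 100 = 79.78%

Space savings = 1 - 19163/94760 = 79.78%


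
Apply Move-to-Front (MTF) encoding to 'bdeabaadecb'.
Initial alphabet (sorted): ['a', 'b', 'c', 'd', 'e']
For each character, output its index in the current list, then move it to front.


MTF encoding:
'b': index 1 in ['a', 'b', 'c', 'd', 'e'] -> ['b', 'a', 'c', 'd', 'e']
'd': index 3 in ['b', 'a', 'c', 'd', 'e'] -> ['d', 'b', 'a', 'c', 'e']
'e': index 4 in ['d', 'b', 'a', 'c', 'e'] -> ['e', 'd', 'b', 'a', 'c']
'a': index 3 in ['e', 'd', 'b', 'a', 'c'] -> ['a', 'e', 'd', 'b', 'c']
'b': index 3 in ['a', 'e', 'd', 'b', 'c'] -> ['b', 'a', 'e', 'd', 'c']
'a': index 1 in ['b', 'a', 'e', 'd', 'c'] -> ['a', 'b', 'e', 'd', 'c']
'a': index 0 in ['a', 'b', 'e', 'd', 'c'] -> ['a', 'b', 'e', 'd', 'c']
'd': index 3 in ['a', 'b', 'e', 'd', 'c'] -> ['d', 'a', 'b', 'e', 'c']
'e': index 3 in ['d', 'a', 'b', 'e', 'c'] -> ['e', 'd', 'a', 'b', 'c']
'c': index 4 in ['e', 'd', 'a', 'b', 'c'] -> ['c', 'e', 'd', 'a', 'b']
'b': index 4 in ['c', 'e', 'd', 'a', 'b'] -> ['b', 'c', 'e', 'd', 'a']


Output: [1, 3, 4, 3, 3, 1, 0, 3, 3, 4, 4]


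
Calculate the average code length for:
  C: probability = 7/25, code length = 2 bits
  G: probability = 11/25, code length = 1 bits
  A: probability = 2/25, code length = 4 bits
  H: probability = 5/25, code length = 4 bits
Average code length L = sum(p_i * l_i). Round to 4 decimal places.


Weighted contributions p_i * l_i:
  C: (7/25) * 2 = 14/25
  G: (11/25) * 1 = 11/25
  A: (2/25) * 4 = 8/25
  H: (5/25) * 4 = 20/25
Sum = (14 + 11 + 8 + 20)/25 = 53/25

L = 53/25 = 2.1200 bits/symbol


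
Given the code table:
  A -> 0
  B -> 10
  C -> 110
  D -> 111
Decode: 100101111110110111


Decoding:
10 -> B
0 -> A
10 -> B
111 -> D
111 -> D
0 -> A
110 -> C
111 -> D


Result: BABDDACD


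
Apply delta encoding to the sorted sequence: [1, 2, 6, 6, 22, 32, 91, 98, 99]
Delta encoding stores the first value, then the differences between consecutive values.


First value: 1
Deltas:
  2 - 1 = 1
  6 - 2 = 4
  6 - 6 = 0
  22 - 6 = 16
  32 - 22 = 10
  91 - 32 = 59
  98 - 91 = 7
  99 - 98 = 1


Delta encoded: [1, 1, 4, 0, 16, 10, 59, 7, 1]


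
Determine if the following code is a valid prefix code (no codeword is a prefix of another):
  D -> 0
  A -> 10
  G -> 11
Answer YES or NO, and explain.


Checking each pair (does one codeword prefix another?):
  D='0' vs A='10': no prefix
  D='0' vs G='11': no prefix
  A='10' vs D='0': no prefix
  A='10' vs G='11': no prefix
  G='11' vs D='0': no prefix
  G='11' vs A='10': no prefix
No violation found over all pairs.

YES -- this is a valid prefix code. No codeword is a prefix of any other codeword.


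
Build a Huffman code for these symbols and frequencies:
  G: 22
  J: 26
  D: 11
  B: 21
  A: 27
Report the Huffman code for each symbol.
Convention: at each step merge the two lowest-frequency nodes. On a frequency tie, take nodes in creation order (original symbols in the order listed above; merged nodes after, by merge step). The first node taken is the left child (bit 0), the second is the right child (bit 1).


Huffman tree construction:
Step 1: Merge D(11) + B(21) = 32
Step 2: Merge G(22) + J(26) = 48
Step 3: Merge A(27) + (D+B)(32) = 59
Step 4: Merge (G+J)(48) + (A+(D+B))(59) = 107
Read each symbol's code off the tree from the root (left child = 0, right child = 1).

Codes:
  G: 00 (length 2)
  J: 01 (length 2)
  D: 110 (length 3)
  B: 111 (length 3)
  A: 10 (length 2)
Average code length: 246/107 = 2.2991 bits/symbol


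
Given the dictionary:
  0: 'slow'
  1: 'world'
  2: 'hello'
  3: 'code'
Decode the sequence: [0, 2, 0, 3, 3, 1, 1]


Look up each index in the dictionary:
  0 -> 'slow'
  2 -> 'hello'
  0 -> 'slow'
  3 -> 'code'
  3 -> 'code'
  1 -> 'world'
  1 -> 'world'

Decoded: "slow hello slow code code world world"


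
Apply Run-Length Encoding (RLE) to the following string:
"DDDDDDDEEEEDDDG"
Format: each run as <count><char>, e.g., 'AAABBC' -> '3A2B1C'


Scanning runs left to right:
  i=0: run of 'D' x 7 -> '7D'
  i=7: run of 'E' x 4 -> '4E'
  i=11: run of 'D' x 3 -> '3D'
  i=14: run of 'G' x 1 -> '1G'

RLE = 7D4E3D1G


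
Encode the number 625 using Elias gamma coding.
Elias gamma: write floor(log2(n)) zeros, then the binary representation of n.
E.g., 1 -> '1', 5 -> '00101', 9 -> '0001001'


num_bits = floor(log2(625)) + 1 = 10
leading_zeros = num_bits - 1 = 9
binary(625) = 1001110001

Elias gamma(625) = '000000000' + '1001110001' = 0000000001001110001 (19 bits)


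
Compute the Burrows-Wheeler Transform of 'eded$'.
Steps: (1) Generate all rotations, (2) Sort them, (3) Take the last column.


Rotations (sorted):
  0: $eded -> last char: d
  1: d$ede -> last char: e
  2: ded$e -> last char: e
  3: ed$ed -> last char: d
  4: eded$ -> last char: $


BWT = deed$


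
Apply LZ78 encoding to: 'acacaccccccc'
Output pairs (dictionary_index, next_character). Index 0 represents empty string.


LZ78 encoding steps:
Dictionary: {0: ''}
Step 1: w='' (idx 0), next='a' -> output (0, 'a'), add 'a' as idx 1
Step 2: w='' (idx 0), next='c' -> output (0, 'c'), add 'c' as idx 2
Step 3: w='a' (idx 1), next='c' -> output (1, 'c'), add 'ac' as idx 3
Step 4: w='ac' (idx 3), next='c' -> output (3, 'c'), add 'acc' as idx 4
Step 5: w='c' (idx 2), next='c' -> output (2, 'c'), add 'cc' as idx 5
Step 6: w='cc' (idx 5), next='c' -> output (5, 'c'), add 'ccc' as idx 6


Encoded: [(0, 'a'), (0, 'c'), (1, 'c'), (3, 'c'), (2, 'c'), (5, 'c')]


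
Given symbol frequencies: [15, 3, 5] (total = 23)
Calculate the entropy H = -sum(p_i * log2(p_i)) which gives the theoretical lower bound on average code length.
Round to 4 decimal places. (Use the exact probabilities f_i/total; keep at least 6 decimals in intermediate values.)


Per-symbol terms -p_i * log2(p_i) with p_i = f_i/23:
  p = 15/23 = 0.652174: log2(p) = -0.616671, -p*log2(p) = 0.402177
  p = 3/23 = 0.130435: log2(p) = -2.938599, -p*log2(p) = 0.383296
  p = 5/23 = 0.217391: log2(p) = -2.201634, -p*log2(p) = 0.478616
H = 0.402177 + 0.383296 + 0.478616 = 1.264089

H = 1.2641 bits/symbol


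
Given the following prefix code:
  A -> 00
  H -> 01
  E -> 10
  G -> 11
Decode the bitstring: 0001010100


Decoding step by step:
Bits 00 -> A
Bits 01 -> H
Bits 01 -> H
Bits 01 -> H
Bits 00 -> A


Decoded message: AHHHA


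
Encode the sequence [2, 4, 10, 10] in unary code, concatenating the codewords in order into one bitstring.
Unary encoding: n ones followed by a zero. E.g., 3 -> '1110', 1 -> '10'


Encode each number as n ones followed by a terminating 0:
  2 -> 110 (3 bits)
  4 -> 11110 (5 bits)
  10 -> 11111111110 (11 bits)
  10 -> 11111111110 (11 bits)
Total length = 3 + 5 + 11 + 11 = 30 bits.

Unary([2, 4, 10, 10]) = 110111101111111111011111111110 (30 bits)


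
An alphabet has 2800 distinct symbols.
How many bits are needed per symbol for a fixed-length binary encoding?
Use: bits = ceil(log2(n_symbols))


log2(2800) = 11.4512
Bracket: 2^11 = 2048 < 2800 <= 2^12 = 4096
So ceil(log2(2800)) = 12

bits = ceil(log2(2800)) = ceil(11.4512) = 12 bits


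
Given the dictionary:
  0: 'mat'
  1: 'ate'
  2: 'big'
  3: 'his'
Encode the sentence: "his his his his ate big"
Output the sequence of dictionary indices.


Look up each word in the dictionary:
  'his' -> 3
  'his' -> 3
  'his' -> 3
  'his' -> 3
  'ate' -> 1
  'big' -> 2

Encoded: [3, 3, 3, 3, 1, 2]


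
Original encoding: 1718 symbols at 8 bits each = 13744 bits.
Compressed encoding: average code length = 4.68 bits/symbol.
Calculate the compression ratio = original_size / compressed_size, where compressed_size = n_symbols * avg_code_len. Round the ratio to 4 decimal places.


original_size = n_symbols * orig_bits = 1718 * 8 = 13744 bits
compressed_size = n_symbols * avg_code_len = 1718 * 4.68 = 8040.24 bits
ratio = original_size / compressed_size = 13744 / 8040.24 = 1.7094

Compression ratio = 1.7094


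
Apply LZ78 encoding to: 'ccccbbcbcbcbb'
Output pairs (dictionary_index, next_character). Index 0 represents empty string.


LZ78 encoding steps:
Dictionary: {0: ''}
Step 1: w='' (idx 0), next='c' -> output (0, 'c'), add 'c' as idx 1
Step 2: w='c' (idx 1), next='c' -> output (1, 'c'), add 'cc' as idx 2
Step 3: w='c' (idx 1), next='b' -> output (1, 'b'), add 'cb' as idx 3
Step 4: w='' (idx 0), next='b' -> output (0, 'b'), add 'b' as idx 4
Step 5: w='cb' (idx 3), next='c' -> output (3, 'c'), add 'cbc' as idx 5
Step 6: w='b' (idx 4), next='c' -> output (4, 'c'), add 'bc' as idx 6
Step 7: w='b' (idx 4), next='b' -> output (4, 'b'), add 'bb' as idx 7


Encoded: [(0, 'c'), (1, 'c'), (1, 'b'), (0, 'b'), (3, 'c'), (4, 'c'), (4, 'b')]


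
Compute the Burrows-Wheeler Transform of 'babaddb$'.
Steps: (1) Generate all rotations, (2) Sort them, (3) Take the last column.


Rotations (sorted):
  0: $babaddb -> last char: b
  1: abaddb$b -> last char: b
  2: addb$bab -> last char: b
  3: b$babadd -> last char: d
  4: babaddb$ -> last char: $
  5: baddb$ba -> last char: a
  6: db$babad -> last char: d
  7: ddb$baba -> last char: a


BWT = bbbd$ada


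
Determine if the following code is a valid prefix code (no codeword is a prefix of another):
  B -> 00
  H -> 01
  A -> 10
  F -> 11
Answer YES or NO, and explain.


Checking each pair (does one codeword prefix another?):
  B='00' vs H='01': no prefix
  B='00' vs A='10': no prefix
  B='00' vs F='11': no prefix
  H='01' vs B='00': no prefix
  H='01' vs A='10': no prefix
  H='01' vs F='11': no prefix
  A='10' vs B='00': no prefix
  A='10' vs H='01': no prefix
  A='10' vs F='11': no prefix
  F='11' vs B='00': no prefix
  F='11' vs H='01': no prefix
  F='11' vs A='10': no prefix
No violation found over all pairs.

YES -- this is a valid prefix code. No codeword is a prefix of any other codeword.


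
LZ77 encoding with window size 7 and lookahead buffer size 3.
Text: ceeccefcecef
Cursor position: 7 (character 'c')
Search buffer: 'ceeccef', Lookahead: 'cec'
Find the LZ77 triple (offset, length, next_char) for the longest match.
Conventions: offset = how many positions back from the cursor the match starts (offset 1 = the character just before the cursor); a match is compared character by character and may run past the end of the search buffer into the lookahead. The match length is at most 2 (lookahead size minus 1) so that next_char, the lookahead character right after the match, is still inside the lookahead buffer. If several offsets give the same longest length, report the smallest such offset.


Try each offset into the search buffer:
  offset=1 (pos 6, char 'f'): match length 0
  offset=2 (pos 5, char 'e'): match length 0
  offset=3 (pos 4, char 'c'): match length 2
  offset=4 (pos 3, char 'c'): match length 1
  offset=5 (pos 2, char 'e'): match length 0
  offset=6 (pos 1, char 'e'): match length 0
  offset=7 (pos 0, char 'c'): match length 2
Longest match has length 2, found at offsets 3, 7; take the smallest, offset 3.
next_char = character at position 7 + 2 = 9 -> 'c'

Best match: offset=3, length=2 (matching 'ce' starting at position 4)
LZ77 triple: (3, 2, 'c')


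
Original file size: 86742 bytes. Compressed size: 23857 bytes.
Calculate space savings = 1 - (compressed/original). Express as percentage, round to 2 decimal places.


ratio = compressed/original = 23857/86742 = 0.275034
savings = 1 - ratio = 1 - 0.275034 = 0.724966
as a percentage: 0.724966 * 100 = 72.5%

Space savings = 1 - 23857/86742 = 72.5%


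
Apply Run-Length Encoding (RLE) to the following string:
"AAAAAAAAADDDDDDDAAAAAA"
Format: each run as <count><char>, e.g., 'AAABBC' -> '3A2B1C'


Scanning runs left to right:
  i=0: run of 'A' x 9 -> '9A'
  i=9: run of 'D' x 7 -> '7D'
  i=16: run of 'A' x 6 -> '6A'

RLE = 9A7D6A


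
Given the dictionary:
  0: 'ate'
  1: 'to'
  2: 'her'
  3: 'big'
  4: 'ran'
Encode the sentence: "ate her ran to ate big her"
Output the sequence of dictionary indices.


Look up each word in the dictionary:
  'ate' -> 0
  'her' -> 2
  'ran' -> 4
  'to' -> 1
  'ate' -> 0
  'big' -> 3
  'her' -> 2

Encoded: [0, 2, 4, 1, 0, 3, 2]


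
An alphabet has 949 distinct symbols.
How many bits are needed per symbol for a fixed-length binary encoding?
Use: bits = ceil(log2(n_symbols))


log2(949) = 9.8903
Bracket: 2^9 = 512 < 949 <= 2^10 = 1024
So ceil(log2(949)) = 10

bits = ceil(log2(949)) = ceil(9.8903) = 10 bits


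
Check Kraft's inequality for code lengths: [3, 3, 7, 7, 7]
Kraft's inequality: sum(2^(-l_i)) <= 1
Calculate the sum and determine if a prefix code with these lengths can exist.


Sum = 2^(-3) + 2^(-3) + 2^(-7) + 2^(-7) + 2^(-7)
    = 0.125 + 0.125 + 0.0078125 + 0.0078125 + 0.0078125
    = 35/128 = 0.2734375
Since 0.2734375 <= 1, Kraft's inequality IS satisfied.
A prefix code with these lengths CAN exist.

Kraft sum = 0.2734375. Satisfied.
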